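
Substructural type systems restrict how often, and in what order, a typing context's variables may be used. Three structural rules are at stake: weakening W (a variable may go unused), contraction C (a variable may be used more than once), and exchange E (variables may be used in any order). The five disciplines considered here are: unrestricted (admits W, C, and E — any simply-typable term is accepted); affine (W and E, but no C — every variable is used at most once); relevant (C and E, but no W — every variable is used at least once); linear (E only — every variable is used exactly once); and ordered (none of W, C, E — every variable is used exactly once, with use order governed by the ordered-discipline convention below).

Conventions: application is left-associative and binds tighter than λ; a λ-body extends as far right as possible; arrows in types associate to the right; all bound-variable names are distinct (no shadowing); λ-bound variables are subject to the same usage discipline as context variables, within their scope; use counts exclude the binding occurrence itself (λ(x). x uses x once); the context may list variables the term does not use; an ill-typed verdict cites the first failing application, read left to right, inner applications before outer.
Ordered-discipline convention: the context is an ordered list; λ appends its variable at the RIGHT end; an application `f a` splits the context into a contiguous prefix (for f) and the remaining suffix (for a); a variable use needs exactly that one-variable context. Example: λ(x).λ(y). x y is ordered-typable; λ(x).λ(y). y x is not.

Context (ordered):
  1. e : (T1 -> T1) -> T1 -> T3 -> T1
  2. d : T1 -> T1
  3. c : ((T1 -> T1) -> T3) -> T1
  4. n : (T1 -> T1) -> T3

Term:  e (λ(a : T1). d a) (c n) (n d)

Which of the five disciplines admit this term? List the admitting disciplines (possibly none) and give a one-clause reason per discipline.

admitted in: relevant, unrestricted
variable uses: e ×1, d ×2, c ×1, n ×2, a [bound] ×1
left-to-right use order: e, d, a, c, n, n, d
typing: well-typed at T1
ordered: ✗, needs contraction — d ×2, n ×2
linear: ✗, needs contraction — d ×2, n ×2
affine: ✗, needs contraction — d ×2, n ×2
relevant: ✓, at least one use each (e, d, c, n, a)
unrestricted: ✓, well-typed at T1; no restrictions here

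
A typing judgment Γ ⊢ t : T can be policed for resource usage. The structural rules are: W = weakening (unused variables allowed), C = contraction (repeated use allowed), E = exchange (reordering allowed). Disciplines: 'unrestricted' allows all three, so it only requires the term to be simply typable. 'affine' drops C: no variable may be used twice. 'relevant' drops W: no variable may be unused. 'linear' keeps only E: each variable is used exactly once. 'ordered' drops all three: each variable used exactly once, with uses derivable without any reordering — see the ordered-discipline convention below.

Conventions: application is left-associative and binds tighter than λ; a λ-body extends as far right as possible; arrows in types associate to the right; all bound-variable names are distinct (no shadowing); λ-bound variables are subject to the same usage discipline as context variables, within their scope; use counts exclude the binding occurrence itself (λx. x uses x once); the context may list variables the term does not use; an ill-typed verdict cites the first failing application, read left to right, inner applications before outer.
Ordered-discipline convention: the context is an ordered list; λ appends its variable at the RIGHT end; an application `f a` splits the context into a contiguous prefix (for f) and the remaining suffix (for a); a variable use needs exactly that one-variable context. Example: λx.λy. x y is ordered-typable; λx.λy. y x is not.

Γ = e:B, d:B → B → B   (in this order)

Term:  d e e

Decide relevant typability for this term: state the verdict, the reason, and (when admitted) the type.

yes — every one of e, d appears; term : B
use counts: e ×2; d ×1
order of uses: d, e, e
typing: ✓ — B
per-discipline verdicts: ordered ✗ | linear ✗ | affine ✗ | relevant ✓ | unrestricted ✓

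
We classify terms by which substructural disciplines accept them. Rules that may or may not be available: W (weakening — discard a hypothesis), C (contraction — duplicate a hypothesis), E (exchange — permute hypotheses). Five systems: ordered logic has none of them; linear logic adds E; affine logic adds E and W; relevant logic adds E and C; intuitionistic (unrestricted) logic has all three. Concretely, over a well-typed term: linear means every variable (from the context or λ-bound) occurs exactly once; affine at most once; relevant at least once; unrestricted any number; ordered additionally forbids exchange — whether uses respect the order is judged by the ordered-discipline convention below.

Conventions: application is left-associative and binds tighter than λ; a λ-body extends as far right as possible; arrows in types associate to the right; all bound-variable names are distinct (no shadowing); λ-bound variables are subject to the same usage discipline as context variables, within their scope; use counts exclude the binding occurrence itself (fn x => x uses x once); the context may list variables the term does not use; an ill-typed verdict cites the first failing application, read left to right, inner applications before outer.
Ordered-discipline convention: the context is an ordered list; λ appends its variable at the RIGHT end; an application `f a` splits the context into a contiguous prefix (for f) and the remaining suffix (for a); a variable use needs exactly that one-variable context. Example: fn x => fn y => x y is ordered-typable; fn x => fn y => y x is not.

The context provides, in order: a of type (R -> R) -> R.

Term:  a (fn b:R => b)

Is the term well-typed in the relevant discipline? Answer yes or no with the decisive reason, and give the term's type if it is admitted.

yes — at least one use each (a, b); term : R
usage: a: 1, b [bound]: 1
order of uses: a, b
typing: ✓ — R
all disciplines: ordered ✓ · linear ✓ · affine ✓ · relevant ✓ · unrestricted ✓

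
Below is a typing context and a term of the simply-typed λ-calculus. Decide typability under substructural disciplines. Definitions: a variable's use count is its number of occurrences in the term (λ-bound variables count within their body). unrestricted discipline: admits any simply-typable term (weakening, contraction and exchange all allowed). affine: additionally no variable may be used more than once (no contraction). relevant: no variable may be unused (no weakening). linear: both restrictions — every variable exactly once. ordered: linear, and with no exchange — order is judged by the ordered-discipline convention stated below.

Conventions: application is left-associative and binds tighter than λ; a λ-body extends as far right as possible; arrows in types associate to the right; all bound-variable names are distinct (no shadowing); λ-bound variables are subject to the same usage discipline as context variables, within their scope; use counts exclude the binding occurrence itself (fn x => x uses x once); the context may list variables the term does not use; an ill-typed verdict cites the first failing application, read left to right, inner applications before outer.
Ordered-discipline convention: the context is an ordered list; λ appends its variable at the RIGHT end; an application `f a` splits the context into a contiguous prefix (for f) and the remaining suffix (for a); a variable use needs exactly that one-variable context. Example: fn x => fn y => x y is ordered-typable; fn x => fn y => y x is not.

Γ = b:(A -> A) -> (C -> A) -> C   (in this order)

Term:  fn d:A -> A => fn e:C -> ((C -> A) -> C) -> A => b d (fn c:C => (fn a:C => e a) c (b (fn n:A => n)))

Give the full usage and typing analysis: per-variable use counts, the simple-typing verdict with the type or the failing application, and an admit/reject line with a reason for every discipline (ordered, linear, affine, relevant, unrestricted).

use counts: b ×2; d (bound) ×1; e (bound) ×1; c (bound) ×1; a (bound) ×1; n (bound) ×1
order of uses: b, d, e, a, c, b, n
typing: well-typed — term : (A -> A) -> (C -> ((C -> A) -> C) -> A) -> C
ordered: ✗, repeated use of b ×2
linear: ✗, repeated use of b ×2
affine: ✗, repeated use of b ×2
relevant: ✓, every one of b, d, e, c, a, n appears
unrestricted: ✓, typability at (A -> A) -> (C -> ((C -> A) -> C) -> A) -> C is all that's needed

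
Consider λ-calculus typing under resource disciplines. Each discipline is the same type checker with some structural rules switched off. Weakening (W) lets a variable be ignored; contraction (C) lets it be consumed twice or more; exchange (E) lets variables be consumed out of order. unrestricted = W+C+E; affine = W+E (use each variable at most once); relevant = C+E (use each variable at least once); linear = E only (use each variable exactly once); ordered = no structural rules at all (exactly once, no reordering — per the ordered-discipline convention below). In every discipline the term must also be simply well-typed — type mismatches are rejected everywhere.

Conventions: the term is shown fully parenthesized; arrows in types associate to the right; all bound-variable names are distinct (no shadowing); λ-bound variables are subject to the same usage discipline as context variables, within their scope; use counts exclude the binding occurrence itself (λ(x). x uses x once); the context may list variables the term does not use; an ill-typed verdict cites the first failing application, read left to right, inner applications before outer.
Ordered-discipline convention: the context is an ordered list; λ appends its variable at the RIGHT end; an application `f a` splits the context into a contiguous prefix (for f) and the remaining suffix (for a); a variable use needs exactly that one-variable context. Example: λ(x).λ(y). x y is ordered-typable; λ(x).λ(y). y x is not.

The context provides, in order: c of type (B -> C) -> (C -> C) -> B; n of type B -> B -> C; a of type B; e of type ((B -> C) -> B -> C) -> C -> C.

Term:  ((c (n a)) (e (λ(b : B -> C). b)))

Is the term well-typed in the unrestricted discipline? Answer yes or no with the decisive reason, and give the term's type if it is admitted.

yes — typability at B is all that's needed; term : B
usage: c: 1, n: 1, a: 1, e: 1, b (bound): 1
use order (left to right): c, n, a, e, b
typing: ✓ — B
across the five disciplines: ordered ✓ | linear ✓ | affine ✓ | relevant ✓ | unrestricted ✓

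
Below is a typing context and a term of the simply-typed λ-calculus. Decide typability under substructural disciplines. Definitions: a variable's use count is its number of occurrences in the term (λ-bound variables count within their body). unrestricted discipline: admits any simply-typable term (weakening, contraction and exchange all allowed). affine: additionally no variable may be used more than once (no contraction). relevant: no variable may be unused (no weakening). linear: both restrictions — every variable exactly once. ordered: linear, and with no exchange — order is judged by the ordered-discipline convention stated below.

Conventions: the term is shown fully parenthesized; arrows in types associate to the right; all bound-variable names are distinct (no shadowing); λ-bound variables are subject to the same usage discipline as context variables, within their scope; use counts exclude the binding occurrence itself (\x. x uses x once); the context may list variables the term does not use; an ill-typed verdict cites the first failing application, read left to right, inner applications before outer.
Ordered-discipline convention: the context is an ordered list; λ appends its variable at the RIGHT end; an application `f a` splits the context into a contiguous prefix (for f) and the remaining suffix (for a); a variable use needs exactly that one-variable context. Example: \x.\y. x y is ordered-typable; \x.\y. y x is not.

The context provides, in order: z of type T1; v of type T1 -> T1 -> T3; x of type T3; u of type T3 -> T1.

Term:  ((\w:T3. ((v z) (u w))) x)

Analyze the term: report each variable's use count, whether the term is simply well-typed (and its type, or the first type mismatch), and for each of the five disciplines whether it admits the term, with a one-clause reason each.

variable uses: z: 1, v: 1, x: 1, u: 1, w (bound): 1
order of uses: v, z, u, w, x
typing: the term checks, with type T3
ordered ✗ (no contiguous prefix/suffix split fits v, z, u, w, x)
linear ✓ (z, v, x, u, w: one use apiece)
affine ✓ (none of z, v, x, u, w used more than once)
relevant ✓ (every one of z, v, x, u, w appears)
unrestricted ✓ (simply typable at T3; W, C, E all held)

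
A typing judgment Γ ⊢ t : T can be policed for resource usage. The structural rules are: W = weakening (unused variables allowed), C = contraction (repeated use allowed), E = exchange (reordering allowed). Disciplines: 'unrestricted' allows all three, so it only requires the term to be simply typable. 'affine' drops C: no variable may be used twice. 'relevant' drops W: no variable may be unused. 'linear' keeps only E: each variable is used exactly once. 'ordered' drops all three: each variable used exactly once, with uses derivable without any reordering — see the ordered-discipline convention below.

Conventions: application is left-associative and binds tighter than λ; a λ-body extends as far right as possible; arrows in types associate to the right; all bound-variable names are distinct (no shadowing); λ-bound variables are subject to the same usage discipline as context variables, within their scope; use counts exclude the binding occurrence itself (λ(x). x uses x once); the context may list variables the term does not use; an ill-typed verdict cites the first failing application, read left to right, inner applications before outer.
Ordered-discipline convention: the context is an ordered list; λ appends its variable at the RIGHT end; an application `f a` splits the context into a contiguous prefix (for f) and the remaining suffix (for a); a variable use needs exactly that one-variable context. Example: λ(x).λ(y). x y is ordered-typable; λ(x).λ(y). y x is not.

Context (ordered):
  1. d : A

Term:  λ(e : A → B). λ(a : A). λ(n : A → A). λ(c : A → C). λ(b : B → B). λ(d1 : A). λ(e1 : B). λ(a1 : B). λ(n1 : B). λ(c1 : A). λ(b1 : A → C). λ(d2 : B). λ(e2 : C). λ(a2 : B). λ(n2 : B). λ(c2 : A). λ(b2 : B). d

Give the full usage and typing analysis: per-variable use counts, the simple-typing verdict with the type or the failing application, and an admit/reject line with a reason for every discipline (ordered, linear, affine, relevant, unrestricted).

use counts: d: 1×; e (bound): 0×; a (bound): 0×; n (bound): 0×; c (bound): 0×; b (bound): 0×; d1 (bound): 0×; e1 (bound): 0×; a1 (bound): 0×; n1 (bound): 0×; c1 (bound): 0×; b1 (bound): 0×; d2 (bound): 0×; e2 (bound): 0×; a2 (bound): 0×; n2 (bound): 0×; c2 (bound): 0×; b2 (bound): 0×
order of uses: d
typing: well-typed at (A → B) → A → (A → A) → (A → C) → (B → B) → A → B → B → B → A → (A → C) → B → C → B → B → A → B → A
ordered: ✗ — needs weakening: e, a, n, c, b, d1, e1, a1, n1, c1, b1, d2, e2, a2, n2, c2, b2 unused
linear: ✗ — needs weakening: e, a, n, c, b, d1, e1, a1, n1, c1, b1, d2, e2, a2, n2, c2, b2 unused
affine: ✓ — none of d, e, a, n, c, b, d1, e1, a1, n1, c1, b1, d2, e2, a2, n2, c2, b2 used more than once
relevant: ✗ — needs weakening: e, a, n, c, b, d1, e1, a1, n1, c1, b1, d2, e2, a2, n2, c2, b2 unused
unrestricted: ✓ — simply typable at (A → B) → A → (A → A) → (A → C) → (B → B) → A → B → B → B → A → (A → C) → B → C → B → B → A → B → A; W, C, E all held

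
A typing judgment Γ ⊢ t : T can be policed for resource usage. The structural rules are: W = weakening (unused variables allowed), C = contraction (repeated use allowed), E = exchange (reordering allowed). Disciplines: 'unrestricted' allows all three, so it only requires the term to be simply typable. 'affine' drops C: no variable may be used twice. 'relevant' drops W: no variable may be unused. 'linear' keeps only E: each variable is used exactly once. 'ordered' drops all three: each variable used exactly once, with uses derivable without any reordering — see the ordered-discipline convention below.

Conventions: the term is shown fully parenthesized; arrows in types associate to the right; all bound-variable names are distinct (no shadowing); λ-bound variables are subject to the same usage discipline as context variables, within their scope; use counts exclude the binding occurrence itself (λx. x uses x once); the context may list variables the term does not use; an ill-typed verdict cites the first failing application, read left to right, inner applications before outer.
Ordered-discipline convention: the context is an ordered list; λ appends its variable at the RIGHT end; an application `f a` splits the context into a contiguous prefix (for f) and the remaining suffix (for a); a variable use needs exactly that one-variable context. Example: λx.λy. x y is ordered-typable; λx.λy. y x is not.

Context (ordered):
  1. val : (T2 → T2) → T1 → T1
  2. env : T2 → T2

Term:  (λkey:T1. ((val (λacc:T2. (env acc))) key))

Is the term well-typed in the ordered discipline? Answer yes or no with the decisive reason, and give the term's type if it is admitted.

yes — val, env, key, acc once each; derivable with no W/C/E; term : T1 → T1
variable uses: val=1, env=1, key [bound]=1, acc [bound]=1
order of uses: val, env, acc, key
typing: the term checks, with type T1 → T1
summary: ordered ✓, linear ✓, affine ✓, relevant ✓, unrestricted ✓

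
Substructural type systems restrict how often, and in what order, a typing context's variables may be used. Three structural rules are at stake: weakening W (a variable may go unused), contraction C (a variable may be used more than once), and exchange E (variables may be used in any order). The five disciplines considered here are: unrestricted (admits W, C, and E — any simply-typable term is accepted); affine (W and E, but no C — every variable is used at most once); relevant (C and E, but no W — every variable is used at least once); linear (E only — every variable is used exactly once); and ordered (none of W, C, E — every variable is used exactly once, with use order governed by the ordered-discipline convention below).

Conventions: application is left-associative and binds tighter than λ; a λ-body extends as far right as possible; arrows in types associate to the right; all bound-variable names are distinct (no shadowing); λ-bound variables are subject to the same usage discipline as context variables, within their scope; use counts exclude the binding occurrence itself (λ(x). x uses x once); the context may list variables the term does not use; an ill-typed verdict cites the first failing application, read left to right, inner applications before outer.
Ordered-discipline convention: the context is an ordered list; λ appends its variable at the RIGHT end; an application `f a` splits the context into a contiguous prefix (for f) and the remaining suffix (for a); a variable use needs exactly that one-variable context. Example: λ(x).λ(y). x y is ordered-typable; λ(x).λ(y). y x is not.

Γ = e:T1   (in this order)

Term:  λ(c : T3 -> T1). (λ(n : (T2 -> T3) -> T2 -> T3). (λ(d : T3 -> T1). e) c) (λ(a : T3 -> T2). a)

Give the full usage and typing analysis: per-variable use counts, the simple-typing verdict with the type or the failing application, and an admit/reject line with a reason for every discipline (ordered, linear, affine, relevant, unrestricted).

use counts: e=1, c [bound]=1, n [bound]=0, d [bound]=0, a [bound]=1
order of uses: e, c, a
typing: ill-typed: an argument (T3 -> T2) -> T3 -> T2 mismatches the expected (T2 -> T3) -> T2 -> T3
ordered ✗ (fails simple typing)
linear ✗ (a type mismatch blocks all five)
affine ✗ (the type mismatch rejects it)
relevant ✗ (not simply typable)
unrestricted ✗ (fails simple typing)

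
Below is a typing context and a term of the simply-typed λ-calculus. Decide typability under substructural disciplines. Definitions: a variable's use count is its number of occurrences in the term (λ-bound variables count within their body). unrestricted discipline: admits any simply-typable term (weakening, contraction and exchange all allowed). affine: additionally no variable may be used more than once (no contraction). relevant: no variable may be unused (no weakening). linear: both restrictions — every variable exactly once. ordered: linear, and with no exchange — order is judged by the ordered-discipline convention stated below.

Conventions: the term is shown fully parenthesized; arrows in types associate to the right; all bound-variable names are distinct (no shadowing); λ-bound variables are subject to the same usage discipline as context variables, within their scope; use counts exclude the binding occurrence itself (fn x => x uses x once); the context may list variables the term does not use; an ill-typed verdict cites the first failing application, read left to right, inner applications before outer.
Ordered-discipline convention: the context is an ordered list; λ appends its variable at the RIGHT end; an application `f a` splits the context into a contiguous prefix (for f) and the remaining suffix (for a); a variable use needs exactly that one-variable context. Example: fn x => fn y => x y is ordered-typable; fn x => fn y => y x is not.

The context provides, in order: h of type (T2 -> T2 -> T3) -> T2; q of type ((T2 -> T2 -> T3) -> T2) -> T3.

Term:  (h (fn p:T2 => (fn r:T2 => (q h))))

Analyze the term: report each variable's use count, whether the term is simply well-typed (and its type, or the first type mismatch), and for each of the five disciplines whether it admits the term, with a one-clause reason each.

counts: h: 2×; q: 1×; p [bound]: 0×; r [bound]: 0×
left-to-right use order: h, q, h
typing: well-typed — term : T2
ordered: ✗ — repeated use of h ×2; p, r left unused
linear: ✗ — repeated use of h ×2; p, r left unused
affine: ✗ — repeated use of h ×2
relevant: ✗ — p, r left unused
unrestricted: ✓ — well-typed at T2; no restrictions here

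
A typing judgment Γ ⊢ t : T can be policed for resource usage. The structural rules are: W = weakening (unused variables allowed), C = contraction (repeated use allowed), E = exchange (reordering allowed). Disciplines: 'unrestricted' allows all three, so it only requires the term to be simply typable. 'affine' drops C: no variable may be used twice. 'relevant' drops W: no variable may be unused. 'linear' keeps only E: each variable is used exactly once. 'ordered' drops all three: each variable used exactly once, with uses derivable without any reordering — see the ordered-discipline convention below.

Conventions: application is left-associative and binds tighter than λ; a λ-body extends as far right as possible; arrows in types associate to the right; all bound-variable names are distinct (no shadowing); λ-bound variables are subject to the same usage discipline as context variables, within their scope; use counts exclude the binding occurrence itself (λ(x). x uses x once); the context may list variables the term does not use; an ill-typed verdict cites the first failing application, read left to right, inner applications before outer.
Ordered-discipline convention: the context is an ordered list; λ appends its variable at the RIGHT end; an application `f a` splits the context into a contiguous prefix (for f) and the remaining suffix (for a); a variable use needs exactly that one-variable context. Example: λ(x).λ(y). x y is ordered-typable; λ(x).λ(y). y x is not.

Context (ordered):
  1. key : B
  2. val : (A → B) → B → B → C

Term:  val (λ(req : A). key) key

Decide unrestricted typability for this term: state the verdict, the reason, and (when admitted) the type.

yes — well-typed at B → C; no restrictions here; term : B → C
variable uses: key: 2×; val: 1×; req [bound]: 0×
use order (left to right): val, key, key
typing: the term checks, with type B → C
per-discipline verdicts: ordered ✗; linear ✗; affine ✗; relevant ✗; unrestricted ✓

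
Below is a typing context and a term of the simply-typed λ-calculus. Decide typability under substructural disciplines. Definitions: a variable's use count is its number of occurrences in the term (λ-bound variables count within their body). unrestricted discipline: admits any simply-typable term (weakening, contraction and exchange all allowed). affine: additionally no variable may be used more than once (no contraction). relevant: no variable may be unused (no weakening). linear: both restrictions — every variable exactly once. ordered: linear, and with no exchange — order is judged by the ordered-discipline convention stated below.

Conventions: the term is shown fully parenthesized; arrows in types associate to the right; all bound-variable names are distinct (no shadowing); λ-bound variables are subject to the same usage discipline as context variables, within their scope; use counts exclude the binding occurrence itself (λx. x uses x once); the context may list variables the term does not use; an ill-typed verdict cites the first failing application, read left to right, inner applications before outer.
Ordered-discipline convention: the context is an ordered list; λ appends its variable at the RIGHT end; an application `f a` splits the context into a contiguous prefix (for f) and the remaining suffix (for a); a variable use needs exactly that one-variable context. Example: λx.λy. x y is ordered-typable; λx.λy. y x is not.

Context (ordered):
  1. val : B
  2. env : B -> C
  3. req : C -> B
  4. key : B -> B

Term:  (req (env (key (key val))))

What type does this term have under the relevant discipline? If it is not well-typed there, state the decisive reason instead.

term : B
use counts: val ×1, env ×1, req ×1, key ×2
order of uses: req, env, key, key, val
typing: ✓ — B
per-discipline verdicts: ordered ✗; linear ✗; affine ✗; relevant ✓; unrestricted ✓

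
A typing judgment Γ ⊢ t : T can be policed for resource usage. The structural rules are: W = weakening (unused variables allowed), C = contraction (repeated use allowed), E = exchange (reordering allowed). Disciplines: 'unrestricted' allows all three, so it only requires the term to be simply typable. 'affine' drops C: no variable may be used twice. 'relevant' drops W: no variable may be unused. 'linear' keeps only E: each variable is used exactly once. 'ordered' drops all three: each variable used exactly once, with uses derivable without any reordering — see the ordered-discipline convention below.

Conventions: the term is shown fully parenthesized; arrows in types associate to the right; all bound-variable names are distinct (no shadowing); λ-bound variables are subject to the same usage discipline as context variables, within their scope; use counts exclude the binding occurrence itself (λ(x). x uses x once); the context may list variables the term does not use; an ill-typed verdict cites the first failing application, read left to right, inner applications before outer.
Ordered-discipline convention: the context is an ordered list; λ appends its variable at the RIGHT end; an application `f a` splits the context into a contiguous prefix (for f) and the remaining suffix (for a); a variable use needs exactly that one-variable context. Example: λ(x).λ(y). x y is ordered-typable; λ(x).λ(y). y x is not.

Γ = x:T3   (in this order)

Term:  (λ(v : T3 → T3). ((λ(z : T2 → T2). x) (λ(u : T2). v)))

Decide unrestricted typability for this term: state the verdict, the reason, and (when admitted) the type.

no — a type mismatch blocks all five
counts: x: 1×; v (bound): 1×; z (bound): 0×; u (bound): 0×
uses in reading order: x, v
typing: ill-typed: an application expects T2 → T2 but receives T2 → T3 → T3
summary: ordered ✗ | linear ✗ | affine ✗ | relevant ✗ | unrestricted ✗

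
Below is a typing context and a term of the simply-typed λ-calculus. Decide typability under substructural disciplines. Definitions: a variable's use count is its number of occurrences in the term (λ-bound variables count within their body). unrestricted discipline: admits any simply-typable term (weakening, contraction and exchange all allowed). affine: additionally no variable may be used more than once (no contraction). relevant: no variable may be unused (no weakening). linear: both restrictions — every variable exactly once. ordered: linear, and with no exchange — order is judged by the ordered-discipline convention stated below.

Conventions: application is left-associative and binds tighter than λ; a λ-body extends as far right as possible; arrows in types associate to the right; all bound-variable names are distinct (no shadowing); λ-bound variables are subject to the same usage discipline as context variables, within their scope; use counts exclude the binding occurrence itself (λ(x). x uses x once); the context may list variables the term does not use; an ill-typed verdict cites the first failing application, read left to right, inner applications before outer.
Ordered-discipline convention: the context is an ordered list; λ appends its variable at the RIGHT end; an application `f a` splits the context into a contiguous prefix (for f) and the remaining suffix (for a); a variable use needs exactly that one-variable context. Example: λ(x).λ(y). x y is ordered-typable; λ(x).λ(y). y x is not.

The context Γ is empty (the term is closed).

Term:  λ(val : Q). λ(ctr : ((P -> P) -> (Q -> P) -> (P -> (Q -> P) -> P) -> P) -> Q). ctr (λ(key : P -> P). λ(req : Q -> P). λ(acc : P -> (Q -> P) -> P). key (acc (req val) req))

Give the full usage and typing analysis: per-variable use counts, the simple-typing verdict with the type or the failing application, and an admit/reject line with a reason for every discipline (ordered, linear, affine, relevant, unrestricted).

usage: val (bound): 1×, ctr (bound): 1×, key (bound): 1×, req (bound): 2×, acc (bound): 1×
order of uses: ctr, key, acc, req, val, req
typing: well-typed — term : Q -> (((P -> P) -> (Q -> P) -> (P -> (Q -> P) -> P) -> P) -> Q) -> Q
ordered: ✗, repeated use of req ×2
linear: ✗, repeated use of req ×2
affine: ✗, repeated use of req ×2
relevant: ✓, none of val, ctr, key, req, acc goes unused
unrestricted: ✓, well-typed at Q -> (((P -> P) -> (Q -> P) -> (P -> (Q -> P) -> P) -> P) -> Q) -> Q; no restrictions here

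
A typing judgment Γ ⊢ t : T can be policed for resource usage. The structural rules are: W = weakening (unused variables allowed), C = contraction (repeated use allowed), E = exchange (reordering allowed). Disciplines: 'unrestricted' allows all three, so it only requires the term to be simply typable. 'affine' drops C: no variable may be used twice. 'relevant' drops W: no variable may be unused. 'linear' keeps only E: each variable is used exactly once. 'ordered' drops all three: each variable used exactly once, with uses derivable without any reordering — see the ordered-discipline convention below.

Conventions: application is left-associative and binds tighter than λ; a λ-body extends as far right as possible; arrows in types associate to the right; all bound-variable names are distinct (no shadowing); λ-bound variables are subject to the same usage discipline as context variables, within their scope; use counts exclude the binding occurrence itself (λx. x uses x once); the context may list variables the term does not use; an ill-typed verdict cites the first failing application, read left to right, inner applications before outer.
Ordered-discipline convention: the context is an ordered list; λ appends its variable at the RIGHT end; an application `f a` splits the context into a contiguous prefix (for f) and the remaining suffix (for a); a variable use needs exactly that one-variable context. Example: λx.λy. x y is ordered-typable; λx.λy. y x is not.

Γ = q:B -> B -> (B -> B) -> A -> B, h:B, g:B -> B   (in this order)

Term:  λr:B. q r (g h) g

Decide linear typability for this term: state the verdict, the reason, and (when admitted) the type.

no — needs contraction — g ×2
usage: q=1; h=1; g=2; r (bound)=1
left-to-right use order: q, r, g, h, g
typing: well-typed — term : B -> A -> B
per-discipline verdicts: ordered ✗; linear ✗; affine ✗; relevant ✓; unrestricted ✓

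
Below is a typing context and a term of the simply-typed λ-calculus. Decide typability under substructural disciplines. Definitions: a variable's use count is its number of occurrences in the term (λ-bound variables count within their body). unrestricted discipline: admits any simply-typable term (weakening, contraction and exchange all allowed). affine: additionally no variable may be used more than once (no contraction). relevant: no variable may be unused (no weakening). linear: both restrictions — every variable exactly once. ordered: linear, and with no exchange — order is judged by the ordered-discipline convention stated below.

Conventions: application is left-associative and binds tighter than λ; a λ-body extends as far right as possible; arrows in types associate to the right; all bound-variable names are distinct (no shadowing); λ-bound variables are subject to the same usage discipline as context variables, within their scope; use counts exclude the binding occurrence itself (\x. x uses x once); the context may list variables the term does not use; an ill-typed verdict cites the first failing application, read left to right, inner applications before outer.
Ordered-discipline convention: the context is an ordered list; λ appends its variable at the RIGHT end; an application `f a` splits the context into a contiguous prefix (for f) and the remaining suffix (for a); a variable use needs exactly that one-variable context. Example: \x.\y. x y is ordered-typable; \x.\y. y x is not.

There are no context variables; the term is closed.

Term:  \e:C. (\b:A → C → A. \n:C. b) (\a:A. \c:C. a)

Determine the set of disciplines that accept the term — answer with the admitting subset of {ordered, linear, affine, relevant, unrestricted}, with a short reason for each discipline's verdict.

accepted by: affine, unrestricted
usage: e (bound): 0; b (bound): 1; n (bound): 0; a (bound): 1; c (bound): 0
left-to-right use order: b, a
typing: well-typed at C → C → A → C → A
ordered: ✗, unused: e, n, c — weakening required
linear: ✗, unused: e, n, c — weakening required
affine: ✓, no duplicate uses among e, b, n, a, c
relevant: ✗, unused: e, n, c — weakening required
unrestricted: ✓, well-typed at C → C → A → C → A; no restrictions here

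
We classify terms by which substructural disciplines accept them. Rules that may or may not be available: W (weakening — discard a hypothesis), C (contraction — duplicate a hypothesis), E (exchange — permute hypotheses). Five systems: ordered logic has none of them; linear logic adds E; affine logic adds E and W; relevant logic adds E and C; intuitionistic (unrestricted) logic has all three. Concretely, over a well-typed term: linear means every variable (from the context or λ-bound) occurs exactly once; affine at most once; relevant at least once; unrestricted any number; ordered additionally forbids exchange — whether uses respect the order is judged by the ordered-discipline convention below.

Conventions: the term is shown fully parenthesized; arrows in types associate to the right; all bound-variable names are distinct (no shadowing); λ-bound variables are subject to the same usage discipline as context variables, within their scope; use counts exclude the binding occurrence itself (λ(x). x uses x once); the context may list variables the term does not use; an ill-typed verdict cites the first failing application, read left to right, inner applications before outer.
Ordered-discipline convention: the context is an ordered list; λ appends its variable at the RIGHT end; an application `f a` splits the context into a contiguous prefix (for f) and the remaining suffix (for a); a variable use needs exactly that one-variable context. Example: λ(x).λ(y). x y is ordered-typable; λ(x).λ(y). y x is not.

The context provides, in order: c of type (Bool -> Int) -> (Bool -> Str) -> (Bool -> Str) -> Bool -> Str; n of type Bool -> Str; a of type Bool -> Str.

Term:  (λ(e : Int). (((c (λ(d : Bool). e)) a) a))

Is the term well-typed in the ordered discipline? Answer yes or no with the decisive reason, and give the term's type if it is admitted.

no — needs contraction — a ×2; unused: n, d — weakening required
counts: c=1; n=0; a=2; e (bound)=1; d (bound)=0
uses in reading order: c, e, a, a
typing: ✓ — Int -> Bool -> Str
summary: ordered ✗; linear ✗; affine ✗; relevant ✗; unrestricted ✓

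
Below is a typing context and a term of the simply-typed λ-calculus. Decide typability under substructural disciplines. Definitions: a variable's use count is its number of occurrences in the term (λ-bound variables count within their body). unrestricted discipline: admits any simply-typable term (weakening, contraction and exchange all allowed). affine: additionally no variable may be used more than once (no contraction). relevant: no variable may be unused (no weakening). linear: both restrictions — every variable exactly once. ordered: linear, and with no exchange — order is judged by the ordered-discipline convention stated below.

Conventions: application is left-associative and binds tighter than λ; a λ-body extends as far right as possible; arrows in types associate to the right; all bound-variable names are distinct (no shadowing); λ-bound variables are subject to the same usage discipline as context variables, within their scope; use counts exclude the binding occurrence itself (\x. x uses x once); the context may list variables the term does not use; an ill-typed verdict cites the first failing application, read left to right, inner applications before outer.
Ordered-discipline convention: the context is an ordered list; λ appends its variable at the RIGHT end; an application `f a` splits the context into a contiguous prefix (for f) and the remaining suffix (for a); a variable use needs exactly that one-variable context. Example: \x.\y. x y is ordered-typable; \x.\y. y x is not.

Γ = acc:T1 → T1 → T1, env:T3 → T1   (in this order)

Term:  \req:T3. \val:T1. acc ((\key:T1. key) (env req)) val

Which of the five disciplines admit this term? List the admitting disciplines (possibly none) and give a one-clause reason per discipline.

accepted by: ordered, linear, affine, relevant, unrestricted
counts: acc: 1×; env: 1×; req (λ-bound): 1×; val (λ-bound): 1×; key (λ-bound): 1×
use order (left to right): acc, key, env, req, val
typing: the term checks, with type T3 → T1 → T1
ordered ✓ (acc, env, req, val, key: once each, no exchange needed)
linear ✓ (acc, env, req, val, key: one use apiece)
affine ✓ (none of acc, env, req, val, key used more than once)
relevant ✓ (acc, env, req, val, key: all used, weakening unneeded)
unrestricted ✓ (simply typable at T3 → T1 → T1; W, C, E all held)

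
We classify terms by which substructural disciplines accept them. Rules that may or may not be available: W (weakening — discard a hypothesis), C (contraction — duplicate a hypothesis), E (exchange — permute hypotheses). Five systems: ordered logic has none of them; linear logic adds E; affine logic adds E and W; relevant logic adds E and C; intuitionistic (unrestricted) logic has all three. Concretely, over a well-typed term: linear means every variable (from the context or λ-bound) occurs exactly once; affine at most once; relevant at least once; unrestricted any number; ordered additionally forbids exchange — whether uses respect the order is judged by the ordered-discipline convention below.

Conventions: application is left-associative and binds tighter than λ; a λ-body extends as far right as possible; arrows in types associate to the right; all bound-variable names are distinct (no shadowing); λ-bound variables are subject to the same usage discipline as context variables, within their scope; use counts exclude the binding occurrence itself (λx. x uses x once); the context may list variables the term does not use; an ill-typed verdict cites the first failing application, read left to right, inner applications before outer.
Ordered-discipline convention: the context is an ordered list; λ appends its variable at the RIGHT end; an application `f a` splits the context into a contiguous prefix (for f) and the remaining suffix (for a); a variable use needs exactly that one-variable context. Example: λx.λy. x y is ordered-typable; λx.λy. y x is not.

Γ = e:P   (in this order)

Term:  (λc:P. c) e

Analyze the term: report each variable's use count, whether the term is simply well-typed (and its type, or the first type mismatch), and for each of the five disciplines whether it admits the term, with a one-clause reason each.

counts: e: 1, c [bound]: 1
uses in reading order: c, e
typing: well-typed — term : P
ordered: ✓, e, c once each; derivable with no W/C/E
linear: ✓, each of e, c used exactly once
affine: ✓, e, c: no repeats, contraction unneeded
relevant: ✓, e, c: all used, weakening unneeded
unrestricted: ✓, well-typed at P; no restrictions here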